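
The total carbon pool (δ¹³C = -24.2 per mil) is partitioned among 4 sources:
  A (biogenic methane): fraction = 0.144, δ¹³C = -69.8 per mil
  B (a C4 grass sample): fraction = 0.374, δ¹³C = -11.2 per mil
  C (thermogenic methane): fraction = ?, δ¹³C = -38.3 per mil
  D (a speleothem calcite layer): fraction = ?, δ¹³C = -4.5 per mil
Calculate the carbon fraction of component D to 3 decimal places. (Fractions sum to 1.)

Let f_D and f_C be the unknown fractions; fractions sum to 1 so f_D + f_C = 0.482.
Mass balance: Σ fᵢ·δᵢ = δ_bulk ⇒ f_D·(-4.5) + f_C·(-38.3) = -24.2 − (-14.240) = -9.960
Substitute f_C = 0.482 − f_D:
f_D·(-4.5 − -38.3) = -9.960 − 0.482×(-38.3) = 8.501
f_D = 8.501 / 33.8 = 0.2515

0.251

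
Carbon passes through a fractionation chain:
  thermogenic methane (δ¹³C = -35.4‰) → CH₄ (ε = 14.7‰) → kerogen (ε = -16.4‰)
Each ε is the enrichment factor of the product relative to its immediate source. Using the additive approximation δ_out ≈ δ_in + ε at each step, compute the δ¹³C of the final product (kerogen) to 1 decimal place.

-37.1‰

step 1: δ ≈ -35.4 + (14.7) = -20.7‰
step 2: δ ≈ -20.7 + (-16.4) = -37.1‰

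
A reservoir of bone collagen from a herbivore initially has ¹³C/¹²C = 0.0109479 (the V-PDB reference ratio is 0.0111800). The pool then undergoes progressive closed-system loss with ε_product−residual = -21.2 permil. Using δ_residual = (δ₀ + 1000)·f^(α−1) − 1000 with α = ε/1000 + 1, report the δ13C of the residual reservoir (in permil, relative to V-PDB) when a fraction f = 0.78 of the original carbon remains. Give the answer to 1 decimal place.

-15.6 permil

δ₀ = (0.0109479/0.0111800 − 1)×1000 = (0.979240 − 1)×1000 = -20.760 permil
α − 1 = ε/1000 = -0.0212
f^(α−1) = 0.78^(-0.0212) = 1.005281
δ_res = (-20.760 + 1000) × 1.005281 − 1000 = 984.411 − 1000 = -15.59 permil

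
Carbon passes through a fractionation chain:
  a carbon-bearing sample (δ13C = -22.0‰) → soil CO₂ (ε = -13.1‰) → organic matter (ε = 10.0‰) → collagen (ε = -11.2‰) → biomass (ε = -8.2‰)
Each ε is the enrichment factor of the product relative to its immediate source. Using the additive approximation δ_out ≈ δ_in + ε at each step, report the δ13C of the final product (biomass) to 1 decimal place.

step 1: δ ≈ -22.0 + (-13.1) = -35.1‰
step 2: δ ≈ -35.1 + (10.0) = -25.1‰
step 3: δ ≈ -25.1 + (-11.2) = -36.3‰
step 4: δ ≈ -36.3 + (-8.2) = -44.5‰

-44.5‰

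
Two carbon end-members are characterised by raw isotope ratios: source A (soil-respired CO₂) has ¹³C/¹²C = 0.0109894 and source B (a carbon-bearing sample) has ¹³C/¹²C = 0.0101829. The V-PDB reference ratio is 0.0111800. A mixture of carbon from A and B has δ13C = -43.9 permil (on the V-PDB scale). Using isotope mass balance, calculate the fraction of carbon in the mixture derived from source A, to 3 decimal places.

0.628

δ_A = (0.0109894/0.0111800 − 1)×1000 = (0.982952 − 1)×1000 = -17.048 permil
δ_B = (0.0101829/0.0111800 − 1)×1000 = (0.910814 − 1)×1000 = -89.186 permil
f_A = (δ_mix − δ_B)/(δ_A − δ_B) = (-43.9 − (-89.186))/(-17.048 − (-89.186))
f_A = 45.286 / 72.138 = 0.6278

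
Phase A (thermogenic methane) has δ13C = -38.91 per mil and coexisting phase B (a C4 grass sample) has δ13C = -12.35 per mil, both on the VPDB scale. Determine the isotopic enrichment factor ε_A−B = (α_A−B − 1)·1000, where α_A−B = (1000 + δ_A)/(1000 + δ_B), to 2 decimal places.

α_A−B = (1000 + -38.91) / (1000 + -12.35) = 961.09 / 987.65 = 0.973108
ε_A−B = (0.973108 − 1) × 1000 = -26.892 per mil
(The approximation ε ≈ δ_A − δ_B would give -26.56 per mil.)

-26.89 per mil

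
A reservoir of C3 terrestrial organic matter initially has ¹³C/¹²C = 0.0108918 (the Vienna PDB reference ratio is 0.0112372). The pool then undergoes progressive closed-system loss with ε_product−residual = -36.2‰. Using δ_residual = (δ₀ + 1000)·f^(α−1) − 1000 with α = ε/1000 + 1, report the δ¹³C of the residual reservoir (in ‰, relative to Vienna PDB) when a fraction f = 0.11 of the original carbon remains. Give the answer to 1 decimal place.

49.9‰

δ₀ = (0.0108918/0.0112372 − 1)×1000 = (0.969263 − 1)×1000 = -30.737‰
α − 1 = ε/1000 = -0.0362
f^(α−1) = 0.11^(-0.0362) = 1.083182
δ_res = (-30.737 + 1000) × 1.083182 − 1000 = 1049.888 − 1000 = 49.89‰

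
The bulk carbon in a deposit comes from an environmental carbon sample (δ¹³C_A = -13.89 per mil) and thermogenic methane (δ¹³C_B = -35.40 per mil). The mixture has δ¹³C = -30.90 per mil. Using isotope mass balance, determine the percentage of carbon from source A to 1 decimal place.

20.9%

δ_mix = f_A·δ_A + (1 − f_A)·δ_B  ⇒  f_A = (δ_mix − δ_B)/(δ_A − δ_B)
f_A = (-30.90 − (-35.40)) / (-13.89 − (-35.40))
f_A = 4.50 / 21.51 = 0.2092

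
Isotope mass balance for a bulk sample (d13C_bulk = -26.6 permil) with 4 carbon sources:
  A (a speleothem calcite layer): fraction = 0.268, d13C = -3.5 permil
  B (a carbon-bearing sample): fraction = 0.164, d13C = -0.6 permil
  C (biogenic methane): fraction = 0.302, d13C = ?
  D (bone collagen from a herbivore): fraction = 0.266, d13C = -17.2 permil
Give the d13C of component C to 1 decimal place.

-69.5 permil

Isotope mass balance: δ_bulk = Σ fᵢ·δᵢ.
-26.6 = 0.268×(-3.5) + 0.164×(-0.6) + 0.302×δ_C + 0.266×(-17.2)
0.302·δ_C = -26.6 − (-5.612) = -20.988
δ_C = -20.988 / 0.302 = -69.50 permil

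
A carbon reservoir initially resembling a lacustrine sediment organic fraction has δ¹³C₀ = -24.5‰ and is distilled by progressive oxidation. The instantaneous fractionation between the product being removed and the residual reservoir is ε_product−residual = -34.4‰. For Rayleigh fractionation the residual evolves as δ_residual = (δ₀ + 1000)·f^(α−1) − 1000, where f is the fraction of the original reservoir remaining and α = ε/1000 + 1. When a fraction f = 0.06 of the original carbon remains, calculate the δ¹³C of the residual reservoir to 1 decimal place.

Rayleigh residual: δ_res = (δ₀ + 1000)·f^(α−1) − 1000
α = ε/1000 + 1 = 0.96560, so α − 1 = -0.03440
f^(α−1) = 0.06^(-0.03440) = 1.101619
δ_res = (-24.5 + 1000) × 1.101619 − 1000 = 1074.630 − 1000 = 74.63‰

74.6‰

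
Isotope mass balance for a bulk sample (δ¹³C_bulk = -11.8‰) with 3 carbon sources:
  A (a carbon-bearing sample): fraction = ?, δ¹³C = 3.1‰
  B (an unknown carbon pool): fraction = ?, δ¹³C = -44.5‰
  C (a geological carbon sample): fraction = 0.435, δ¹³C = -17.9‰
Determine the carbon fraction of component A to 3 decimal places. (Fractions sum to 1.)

0.444

Let f_A and f_B be the unknown fractions; fractions sum to 1 so f_A + f_B = 0.565.
Mass balance: Σ fᵢ·δᵢ = δ_bulk ⇒ f_A·(3.1) + f_B·(-44.5) = -11.8 − (-7.786) = -4.014
Substitute f_B = 0.565 − f_A:
f_A·(3.1 − -44.5) = -4.014 − 0.565×(-44.5) = 21.129
f_A = 21.129 / 47.6 = 0.4439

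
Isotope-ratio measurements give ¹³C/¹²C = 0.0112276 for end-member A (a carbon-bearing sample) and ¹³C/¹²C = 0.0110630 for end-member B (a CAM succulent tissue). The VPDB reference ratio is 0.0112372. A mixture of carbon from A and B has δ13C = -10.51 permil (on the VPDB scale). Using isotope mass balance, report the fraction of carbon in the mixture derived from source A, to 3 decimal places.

0.341

δ_A = (0.0112276/0.0112372 − 1)×1000 = (0.999146 − 1)×1000 = -0.854 permil
δ_B = (0.0110630/0.0112372 − 1)×1000 = (0.984498 − 1)×1000 = -15.502 permil
f_A = (δ_mix − δ_B)/(δ_A − δ_B) = (-10.51 − (-15.502))/(-0.854 − (-15.502))
f_A = 4.992 / 14.648 = 0.3408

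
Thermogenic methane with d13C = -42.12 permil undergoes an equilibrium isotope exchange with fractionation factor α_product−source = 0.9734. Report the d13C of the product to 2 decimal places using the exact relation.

δ_product = (δ_source + 1000)·α − 1000
δ_product = (-42.12 + 1000) × 0.9734 − 1000
δ_product = 932.400 − 1000 = -67.600 permil

-67.60 permil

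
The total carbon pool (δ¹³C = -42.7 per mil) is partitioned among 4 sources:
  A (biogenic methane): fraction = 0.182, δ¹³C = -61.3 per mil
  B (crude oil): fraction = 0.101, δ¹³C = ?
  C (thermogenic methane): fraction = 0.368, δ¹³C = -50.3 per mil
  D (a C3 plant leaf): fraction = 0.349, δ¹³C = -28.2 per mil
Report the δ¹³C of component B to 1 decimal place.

Isotope mass balance: δ_bulk = Σ fᵢ·δᵢ.
-42.7 = 0.182×(-61.3) + 0.101×δ_B + 0.368×(-50.3) + 0.349×(-28.2)
0.101·δ_B = -42.7 − (-39.509) = -3.191
δ_B = -3.191 / 0.101 = -31.60 per mil

-31.6 per mil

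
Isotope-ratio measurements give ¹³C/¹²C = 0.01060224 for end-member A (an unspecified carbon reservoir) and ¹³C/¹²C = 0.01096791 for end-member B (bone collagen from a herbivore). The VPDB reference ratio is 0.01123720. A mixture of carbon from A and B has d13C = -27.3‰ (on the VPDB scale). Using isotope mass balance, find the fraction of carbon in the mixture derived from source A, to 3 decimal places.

0.103

δ_A = (0.01060224/0.01123720 − 1)×1000 = (0.943495 − 1)×1000 = -56.505‰
δ_B = (0.01096791/0.01123720 − 1)×1000 = (0.976036 − 1)×1000 = -23.964‰
f_A = (δ_mix − δ_B)/(δ_A − δ_B) = (-27.3 − (-23.964))/(-56.505 − (-23.964))
f_A = -3.336 / -32.541 = 0.1025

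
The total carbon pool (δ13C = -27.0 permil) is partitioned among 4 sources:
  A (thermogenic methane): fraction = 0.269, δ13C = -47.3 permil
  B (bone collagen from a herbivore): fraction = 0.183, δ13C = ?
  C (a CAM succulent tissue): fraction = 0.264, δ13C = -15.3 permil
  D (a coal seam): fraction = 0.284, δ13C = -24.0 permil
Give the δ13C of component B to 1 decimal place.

Isotope mass balance: δ_bulk = Σ fᵢ·δᵢ.
-27.0 = 0.269×(-47.3) + 0.183×δ_B + 0.264×(-15.3) + 0.284×(-24.0)
0.183·δ_B = -27.0 − (-23.579) = -3.421
δ_B = -3.421 / 0.183 = -18.69 permil

-18.7 permil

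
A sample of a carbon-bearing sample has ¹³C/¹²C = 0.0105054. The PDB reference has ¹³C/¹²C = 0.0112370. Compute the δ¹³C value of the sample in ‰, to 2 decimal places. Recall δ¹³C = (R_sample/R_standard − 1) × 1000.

-65.11‰

δ¹³C = (R_sample / R_standard − 1) × 1000
R_sample / R_standard = 0.0105054 / 0.0112370 = 0.934894
δ¹³C = (0.934894 − 1) × 1000 = -65.106‰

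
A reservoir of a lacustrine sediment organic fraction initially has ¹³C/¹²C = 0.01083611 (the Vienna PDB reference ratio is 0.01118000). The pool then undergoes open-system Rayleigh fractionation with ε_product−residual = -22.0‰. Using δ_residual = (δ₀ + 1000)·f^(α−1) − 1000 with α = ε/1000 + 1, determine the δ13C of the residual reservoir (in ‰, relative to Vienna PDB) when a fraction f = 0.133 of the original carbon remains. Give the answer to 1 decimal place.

13.2‰

δ₀ = (0.01083611/0.01118000 − 1)×1000 = (0.969241 − 1)×1000 = -30.759‰
α − 1 = ε/1000 = -0.0220
f^(α−1) = 0.133^(-0.0220) = 1.045383
δ_res = (-30.759 + 1000) × 1.045383 − 1000 = 1013.227 − 1000 = 13.23‰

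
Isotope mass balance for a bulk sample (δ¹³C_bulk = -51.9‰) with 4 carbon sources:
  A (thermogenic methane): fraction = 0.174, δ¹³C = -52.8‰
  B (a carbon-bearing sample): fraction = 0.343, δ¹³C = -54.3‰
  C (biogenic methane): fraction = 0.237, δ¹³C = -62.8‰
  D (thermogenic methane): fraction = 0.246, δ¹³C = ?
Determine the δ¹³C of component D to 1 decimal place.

Isotope mass balance: δ_bulk = Σ fᵢ·δᵢ.
-51.9 = 0.174×(-52.8) + 0.343×(-54.3) + 0.237×(-62.8) + 0.246×δ_D
0.246·δ_D = -51.9 − (-42.696) = -9.204
δ_D = -9.204 / 0.246 = -37.42‰

-37.4‰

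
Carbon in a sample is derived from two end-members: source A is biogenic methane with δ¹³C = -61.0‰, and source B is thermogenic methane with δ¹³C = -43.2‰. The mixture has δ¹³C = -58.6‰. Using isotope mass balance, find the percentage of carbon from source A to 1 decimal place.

δ_mix = f_A·δ_A + (1 − f_A)·δ_B  ⇒  f_A = (δ_mix − δ_B)/(δ_A − δ_B)
f_A = (-58.6 − (-43.2)) / (-61.0 − (-43.2))
f_A = -15.4 / -17.8 = 0.8652

86.5%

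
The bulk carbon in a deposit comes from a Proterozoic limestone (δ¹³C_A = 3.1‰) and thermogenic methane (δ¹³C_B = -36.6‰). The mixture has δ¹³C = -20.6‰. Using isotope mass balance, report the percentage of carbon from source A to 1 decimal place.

δ_mix = f_A·δ_A + (1 − f_A)·δ_B  ⇒  f_A = (δ_mix − δ_B)/(δ_A − δ_B)
f_A = (-20.6 − (-36.6)) / (3.1 − (-36.6))
f_A = 16.0 / 39.7 = 0.4030

40.3%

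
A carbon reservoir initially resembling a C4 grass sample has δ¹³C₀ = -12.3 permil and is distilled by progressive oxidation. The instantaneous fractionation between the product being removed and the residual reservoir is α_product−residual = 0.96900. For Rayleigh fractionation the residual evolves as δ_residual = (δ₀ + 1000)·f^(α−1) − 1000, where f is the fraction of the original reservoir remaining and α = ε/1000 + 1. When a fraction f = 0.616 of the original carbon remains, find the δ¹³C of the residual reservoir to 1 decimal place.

Rayleigh residual: δ_res = (δ₀ + 1000)·f^(α−1) − 1000
α − 1 = -0.03100
f^(α−1) = 0.616^(-0.03100) = 1.015133
δ_res = (-12.3 + 1000) × 1.015133 − 1000 = 1002.647 − 1000 = 2.65 permil

2.6 permil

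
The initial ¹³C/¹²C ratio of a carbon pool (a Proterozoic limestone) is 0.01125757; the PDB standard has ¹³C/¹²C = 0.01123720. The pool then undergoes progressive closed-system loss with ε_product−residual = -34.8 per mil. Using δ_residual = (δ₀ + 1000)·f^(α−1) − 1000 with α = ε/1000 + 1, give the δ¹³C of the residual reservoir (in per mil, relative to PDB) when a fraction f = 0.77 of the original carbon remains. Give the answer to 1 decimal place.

11.0 per mil

δ₀ = (0.01125757/0.01123720 − 1)×1000 = (1.001813 − 1)×1000 = 1.813 per mil
α − 1 = ε/1000 = -0.0348
f^(α−1) = 0.77^(-0.0348) = 1.009137
δ_res = (1.813 + 1000) × 1.009137 − 1000 = 1010.966 − 1000 = 10.97 per mil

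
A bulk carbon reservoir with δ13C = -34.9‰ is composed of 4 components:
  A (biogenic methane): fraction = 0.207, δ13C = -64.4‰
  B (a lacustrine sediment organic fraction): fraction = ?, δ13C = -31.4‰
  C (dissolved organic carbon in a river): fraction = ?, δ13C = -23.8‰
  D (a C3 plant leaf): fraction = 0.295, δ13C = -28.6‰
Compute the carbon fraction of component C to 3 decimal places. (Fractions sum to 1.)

Let f_C and f_B be the unknown fractions; fractions sum to 1 so f_C + f_B = 0.498.
Mass balance: Σ fᵢ·δᵢ = δ_bulk ⇒ f_C·(-23.8) + f_B·(-31.4) = -34.9 − (-21.768) = -13.132
Substitute f_B = 0.498 − f_C:
f_C·(-23.8 − -31.4) = -13.132 − 0.498×(-31.4) = 2.505
f_C = 2.505 / 7.6 = 0.3296

0.330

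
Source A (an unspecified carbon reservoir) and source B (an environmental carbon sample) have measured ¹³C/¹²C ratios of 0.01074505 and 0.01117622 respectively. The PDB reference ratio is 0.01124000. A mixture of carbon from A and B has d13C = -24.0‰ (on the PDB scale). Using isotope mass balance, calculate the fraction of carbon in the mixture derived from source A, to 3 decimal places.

0.478

δ_A = (0.01074505/0.01124000 − 1)×1000 = (0.955965 − 1)×1000 = -44.035‰
δ_B = (0.01117622/0.01124000 − 1)×1000 = (0.994326 − 1)×1000 = -5.674‰
f_A = (δ_mix − δ_B)/(δ_A − δ_B) = (-24.0 − (-5.674))/(-44.035 − (-5.674))
f_A = -18.326 / -38.360 = 0.4777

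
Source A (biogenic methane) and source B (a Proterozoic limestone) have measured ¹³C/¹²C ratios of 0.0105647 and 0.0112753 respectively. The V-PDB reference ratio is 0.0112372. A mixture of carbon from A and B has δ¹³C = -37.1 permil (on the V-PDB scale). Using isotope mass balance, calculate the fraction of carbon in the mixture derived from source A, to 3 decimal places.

δ_A = (0.0105647/0.0112372 − 1)×1000 = (0.940154 − 1)×1000 = -59.846 permil
δ_B = (0.0112753/0.0112372 − 1)×1000 = (1.003391 − 1)×1000 = 3.391 permil
f_A = (δ_mix − δ_B)/(δ_A − δ_B) = (-37.1 − (3.391))/(-59.846 − (3.391))
f_A = -40.491 / -63.236 = 0.6403

0.640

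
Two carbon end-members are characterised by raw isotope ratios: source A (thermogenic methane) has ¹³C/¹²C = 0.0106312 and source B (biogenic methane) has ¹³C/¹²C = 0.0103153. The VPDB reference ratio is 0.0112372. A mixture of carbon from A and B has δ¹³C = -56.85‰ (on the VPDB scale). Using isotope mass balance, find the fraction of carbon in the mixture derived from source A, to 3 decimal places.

δ_A = (0.0106312/0.0112372 − 1)×1000 = (0.946072 − 1)×1000 = -53.928‰
δ_B = (0.0103153/0.0112372 − 1)×1000 = (0.917960 − 1)×1000 = -82.040‰
f_A = (δ_mix − δ_B)/(δ_A − δ_B) = (-56.85 − (-82.040))/(-53.928 − (-82.040))
f_A = 25.190 / 28.112 = 0.8961

0.896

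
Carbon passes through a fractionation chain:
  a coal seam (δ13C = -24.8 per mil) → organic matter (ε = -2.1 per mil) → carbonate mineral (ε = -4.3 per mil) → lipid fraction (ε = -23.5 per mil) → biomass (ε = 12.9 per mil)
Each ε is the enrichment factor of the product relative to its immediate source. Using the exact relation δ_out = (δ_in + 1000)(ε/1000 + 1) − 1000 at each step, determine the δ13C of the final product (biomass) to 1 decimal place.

-41.6 per mil

step 1: δ = (-24.80 + 1000)·(-2.1/1000 + 1) − 1000 = -26.85 per mil
step 2: δ = (-26.85 + 1000)·(-4.3/1000 + 1) − 1000 = -31.03 per mil
step 3: δ = (-31.03 + 1000)·(-23.5/1000 + 1) − 1000 = -53.80 per mil
step 4: δ = (-53.80 + 1000)·(12.9/1000 + 1) − 1000 = -41.60 per mil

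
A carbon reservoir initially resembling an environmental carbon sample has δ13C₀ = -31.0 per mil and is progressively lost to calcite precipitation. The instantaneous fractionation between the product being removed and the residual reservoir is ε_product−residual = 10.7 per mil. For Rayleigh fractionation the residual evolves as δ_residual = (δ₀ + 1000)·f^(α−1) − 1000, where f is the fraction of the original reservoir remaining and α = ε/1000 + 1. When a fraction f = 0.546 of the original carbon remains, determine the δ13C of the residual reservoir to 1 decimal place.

Rayleigh residual: δ_res = (δ₀ + 1000)·f^(α−1) − 1000
α = ε/1000 + 1 = 1.01070, so α − 1 = 0.01070
f^(α−1) = 0.546^(0.01070) = 0.993546
δ_res = (-31.0 + 1000) × 0.993546 − 1000 = 962.746 − 1000 = -37.25 per mil

-37.3 per mil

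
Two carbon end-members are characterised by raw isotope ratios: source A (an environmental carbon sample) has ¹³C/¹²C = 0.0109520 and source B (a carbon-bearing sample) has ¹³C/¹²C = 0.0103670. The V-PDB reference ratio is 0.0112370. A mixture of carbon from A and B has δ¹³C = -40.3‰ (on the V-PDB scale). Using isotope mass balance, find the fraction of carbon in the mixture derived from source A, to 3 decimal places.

δ_A = (0.0109520/0.0112370 − 1)×1000 = (0.974637 − 1)×1000 = -25.363‰
δ_B = (0.0103670/0.0112370 − 1)×1000 = (0.922577 − 1)×1000 = -77.423‰
f_A = (δ_mix − δ_B)/(δ_A − δ_B) = (-40.3 − (-77.423))/(-25.363 − (-77.423))
f_A = 37.123 / 52.060 = 0.7131

0.713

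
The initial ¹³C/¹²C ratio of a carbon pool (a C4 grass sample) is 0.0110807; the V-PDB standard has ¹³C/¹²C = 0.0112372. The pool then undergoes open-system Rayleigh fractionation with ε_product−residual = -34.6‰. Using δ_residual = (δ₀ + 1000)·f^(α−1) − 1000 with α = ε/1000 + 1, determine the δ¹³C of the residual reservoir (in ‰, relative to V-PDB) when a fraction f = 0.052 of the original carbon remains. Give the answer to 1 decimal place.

δ₀ = (0.0110807/0.0112372 − 1)×1000 = (0.986073 − 1)×1000 = -13.927‰
α − 1 = ε/1000 = -0.0346
f^(α−1) = 0.052^(-0.0346) = 1.107711
δ_res = (-13.927 + 1000) × 1.107711 − 1000 = 1092.283 − 1000 = 92.28‰

92.3‰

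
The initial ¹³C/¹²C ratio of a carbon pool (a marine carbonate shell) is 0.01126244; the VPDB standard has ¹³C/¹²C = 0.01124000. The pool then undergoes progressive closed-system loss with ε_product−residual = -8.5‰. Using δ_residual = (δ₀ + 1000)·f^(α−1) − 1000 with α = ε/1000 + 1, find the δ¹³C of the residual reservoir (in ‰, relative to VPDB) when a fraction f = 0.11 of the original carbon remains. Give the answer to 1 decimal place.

21.0‰

δ₀ = (0.01126244/0.01124000 − 1)×1000 = (1.001996 − 1)×1000 = 1.996‰
α − 1 = ε/1000 = -0.0085
f^(α−1) = 0.11^(-0.0085) = 1.018939
δ_res = (1.996 + 1000) × 1.018939 − 1000 = 1020.973 − 1000 = 20.97‰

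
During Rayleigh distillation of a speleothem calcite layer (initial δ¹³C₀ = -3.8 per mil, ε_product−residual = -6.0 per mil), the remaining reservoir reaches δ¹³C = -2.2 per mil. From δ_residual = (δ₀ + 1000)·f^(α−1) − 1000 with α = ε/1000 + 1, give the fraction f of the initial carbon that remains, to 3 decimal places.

0.765

α − 1 = ε/1000 = -0.0060
(δ_res + 1000)/(δ₀ + 1000) = (-2.2 + 1000)/(-3.8 + 1000) = 997.8/996.2 = 1.001606
f = 1.001606^(1/-0.0060) = exp(ln(1.001606)/-0.0060) = exp(0.00160/-0.0060)
f = exp(-0.2675) = 0.7653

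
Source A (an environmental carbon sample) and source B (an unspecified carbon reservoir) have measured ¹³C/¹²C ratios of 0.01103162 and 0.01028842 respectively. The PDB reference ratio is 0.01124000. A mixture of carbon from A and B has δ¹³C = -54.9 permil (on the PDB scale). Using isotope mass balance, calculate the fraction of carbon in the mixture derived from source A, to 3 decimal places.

δ_A = (0.01103162/0.01124000 − 1)×1000 = (0.981461 − 1)×1000 = -18.539 permil
δ_B = (0.01028842/0.01124000 − 1)×1000 = (0.915340 − 1)×1000 = -84.660 permil
f_A = (δ_mix − δ_B)/(δ_A − δ_B) = (-54.9 − (-84.660))/(-18.539 − (-84.660))
f_A = 29.760 / 66.121 = 0.4501

0.450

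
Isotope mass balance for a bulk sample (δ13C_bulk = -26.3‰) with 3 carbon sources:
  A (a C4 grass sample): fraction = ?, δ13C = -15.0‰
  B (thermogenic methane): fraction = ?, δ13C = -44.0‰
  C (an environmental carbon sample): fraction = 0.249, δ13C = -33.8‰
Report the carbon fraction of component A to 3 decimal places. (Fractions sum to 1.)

Let f_A and f_B be the unknown fractions; fractions sum to 1 so f_A + f_B = 0.751.
Mass balance: Σ fᵢ·δᵢ = δ_bulk ⇒ f_A·(-15.0) + f_B·(-44.0) = -26.3 − (-8.416) = -17.884
Substitute f_B = 0.751 − f_A:
f_A·(-15.0 − -44.0) = -17.884 − 0.751×(-44.0) = 15.160
f_A = 15.160 / 29.0 = 0.5228

0.523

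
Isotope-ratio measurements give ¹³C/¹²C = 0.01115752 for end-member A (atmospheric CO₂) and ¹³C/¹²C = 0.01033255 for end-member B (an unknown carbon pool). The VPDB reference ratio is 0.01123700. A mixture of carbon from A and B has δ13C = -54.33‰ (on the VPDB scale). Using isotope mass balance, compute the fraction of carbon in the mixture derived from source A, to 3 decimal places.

0.356

δ_A = (0.01115752/0.01123700 − 1)×1000 = (0.992927 − 1)×1000 = -7.073‰
δ_B = (0.01033255/0.01123700 − 1)×1000 = (0.919511 − 1)×1000 = -80.489‰
f_A = (δ_mix − δ_B)/(δ_A − δ_B) = (-54.33 − (-80.489))/(-7.073 − (-80.489))
f_A = 26.159 / 73.416 = 0.3563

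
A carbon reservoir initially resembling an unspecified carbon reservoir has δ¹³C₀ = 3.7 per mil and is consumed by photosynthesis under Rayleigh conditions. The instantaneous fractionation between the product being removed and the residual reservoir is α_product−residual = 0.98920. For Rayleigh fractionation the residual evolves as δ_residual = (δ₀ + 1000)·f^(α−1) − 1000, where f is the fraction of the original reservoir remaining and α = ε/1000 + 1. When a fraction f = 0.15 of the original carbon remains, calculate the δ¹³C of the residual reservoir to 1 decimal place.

Rayleigh residual: δ_res = (δ₀ + 1000)·f^(α−1) − 1000
α − 1 = -0.01080
f^(α−1) = 0.15^(-0.01080) = 1.020700
δ_res = (3.7 + 1000) × 1.020700 − 1000 = 1024.477 − 1000 = 24.48 per mil

24.5 per mil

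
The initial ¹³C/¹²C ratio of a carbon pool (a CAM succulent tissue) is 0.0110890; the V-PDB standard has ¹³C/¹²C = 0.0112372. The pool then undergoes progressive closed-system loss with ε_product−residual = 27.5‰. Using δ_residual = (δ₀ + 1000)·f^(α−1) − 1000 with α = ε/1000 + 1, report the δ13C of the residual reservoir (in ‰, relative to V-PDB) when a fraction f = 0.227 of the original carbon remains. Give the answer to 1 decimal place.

δ₀ = (0.0110890/0.0112372 − 1)×1000 = (0.986812 − 1)×1000 = -13.188‰
α − 1 = ε/1000 = 0.0275
f^(α−1) = 0.227^(0.0275) = 0.960043
δ_res = (-13.188 + 1000) × 0.960043 − 1000 = 947.382 − 1000 = -52.62‰

-52.6‰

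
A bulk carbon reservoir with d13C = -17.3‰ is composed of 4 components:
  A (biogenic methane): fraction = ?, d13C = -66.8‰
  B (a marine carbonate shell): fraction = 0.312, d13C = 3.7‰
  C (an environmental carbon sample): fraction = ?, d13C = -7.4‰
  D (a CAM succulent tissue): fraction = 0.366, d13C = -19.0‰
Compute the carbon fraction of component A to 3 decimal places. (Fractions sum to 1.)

Let f_A and f_C be the unknown fractions; fractions sum to 1 so f_A + f_C = 0.322.
Mass balance: Σ fᵢ·δᵢ = δ_bulk ⇒ f_A·(-66.8) + f_C·(-7.4) = -17.3 − (-5.800) = -11.500
Substitute f_C = 0.322 − f_A:
f_A·(-66.8 − -7.4) = -11.500 − 0.322×(-7.4) = -9.118
f_A = -9.118 / -59.4 = 0.1535

0.153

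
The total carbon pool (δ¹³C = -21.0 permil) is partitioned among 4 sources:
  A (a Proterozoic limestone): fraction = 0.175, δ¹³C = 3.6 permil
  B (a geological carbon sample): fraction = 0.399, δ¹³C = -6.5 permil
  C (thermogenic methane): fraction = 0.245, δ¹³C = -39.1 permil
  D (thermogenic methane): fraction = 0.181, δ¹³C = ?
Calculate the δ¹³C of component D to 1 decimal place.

Isotope mass balance: δ_bulk = Σ fᵢ·δᵢ.
-21.0 = 0.175×(3.6) + 0.399×(-6.5) + 0.245×(-39.1) + 0.181×δ_D
0.181·δ_D = -21.0 − (-11.543) = -9.457
δ_D = -9.457 / 0.181 = -52.25 permil

-52.2 permil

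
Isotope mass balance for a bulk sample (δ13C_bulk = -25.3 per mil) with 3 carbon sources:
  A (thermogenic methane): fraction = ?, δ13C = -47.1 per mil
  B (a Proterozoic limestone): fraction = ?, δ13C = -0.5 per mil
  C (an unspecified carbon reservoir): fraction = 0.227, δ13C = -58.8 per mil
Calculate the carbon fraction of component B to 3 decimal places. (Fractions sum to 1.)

0.525

Let f_B and f_A be the unknown fractions; fractions sum to 1 so f_B + f_A = 0.773.
Mass balance: Σ fᵢ·δᵢ = δ_bulk ⇒ f_B·(-0.5) + f_A·(-47.1) = -25.3 − (-13.348) = -11.952
Substitute f_A = 0.773 − f_B:
f_B·(-0.5 − -47.1) = -11.952 − 0.773×(-47.1) = 24.456
f_B = 24.456 / 46.6 = 0.5248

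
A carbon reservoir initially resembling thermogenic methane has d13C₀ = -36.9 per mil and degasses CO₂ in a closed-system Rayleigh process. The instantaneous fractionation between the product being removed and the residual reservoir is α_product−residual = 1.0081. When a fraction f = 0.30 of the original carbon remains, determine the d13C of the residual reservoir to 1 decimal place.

-46.2 per mil

Rayleigh residual: δ_res = (δ₀ + 1000)·f^(α−1) − 1000
α − 1 = 0.00810
f^(α−1) = 0.30^(0.00810) = 0.990295
δ_res = (-36.9 + 1000) × 0.990295 − 1000 = 953.753 − 1000 = -46.25 per mil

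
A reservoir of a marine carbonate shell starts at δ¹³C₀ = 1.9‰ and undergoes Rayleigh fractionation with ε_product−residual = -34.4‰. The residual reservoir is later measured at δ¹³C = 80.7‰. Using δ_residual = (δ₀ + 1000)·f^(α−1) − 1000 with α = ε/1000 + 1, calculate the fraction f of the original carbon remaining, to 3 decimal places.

α − 1 = ε/1000 = -0.0344
(δ_res + 1000)/(δ₀ + 1000) = (80.7 + 1000)/(1.9 + 1000) = 1080.7/1001.9 = 1.078651
f = 1.078651^(1/-0.0344) = exp(ln(1.078651)/-0.0344) = exp(0.07571/-0.0344)
f = exp(-2.2009) = 0.1107

0.111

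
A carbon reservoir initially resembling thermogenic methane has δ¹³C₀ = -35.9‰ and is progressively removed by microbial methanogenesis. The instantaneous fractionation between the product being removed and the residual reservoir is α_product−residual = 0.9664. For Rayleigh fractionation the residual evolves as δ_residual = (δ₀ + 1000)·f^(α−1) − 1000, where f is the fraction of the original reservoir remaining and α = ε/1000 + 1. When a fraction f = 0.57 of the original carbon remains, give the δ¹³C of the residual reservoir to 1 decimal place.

-17.5‰

Rayleigh residual: δ_res = (δ₀ + 1000)·f^(α−1) − 1000
α − 1 = -0.03360
f^(α−1) = 0.57^(-0.03360) = 1.019067
δ_res = (-35.9 + 1000) × 1.019067 − 1000 = 982.482 − 1000 = -17.52‰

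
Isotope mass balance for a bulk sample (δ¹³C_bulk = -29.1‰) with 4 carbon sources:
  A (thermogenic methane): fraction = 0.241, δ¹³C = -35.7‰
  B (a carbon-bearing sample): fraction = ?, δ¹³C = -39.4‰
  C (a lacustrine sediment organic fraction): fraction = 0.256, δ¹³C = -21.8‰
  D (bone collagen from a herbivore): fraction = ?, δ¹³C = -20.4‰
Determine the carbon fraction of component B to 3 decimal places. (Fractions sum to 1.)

Let f_B and f_D be the unknown fractions; fractions sum to 1 so f_B + f_D = 0.503.
Mass balance: Σ fᵢ·δᵢ = δ_bulk ⇒ f_B·(-39.4) + f_D·(-20.4) = -29.1 − (-14.184) = -14.916
Substitute f_D = 0.503 − f_B:
f_B·(-39.4 − -20.4) = -14.916 − 0.503×(-20.4) = -4.654
f_B = -4.654 / -19.0 = 0.2450

0.245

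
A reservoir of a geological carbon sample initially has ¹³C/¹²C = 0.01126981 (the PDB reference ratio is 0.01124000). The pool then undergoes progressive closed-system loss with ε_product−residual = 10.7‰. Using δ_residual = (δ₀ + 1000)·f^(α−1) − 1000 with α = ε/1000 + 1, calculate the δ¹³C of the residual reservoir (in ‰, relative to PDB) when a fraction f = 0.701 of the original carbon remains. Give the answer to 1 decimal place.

-1.2‰

δ₀ = (0.01126981/0.01124000 − 1)×1000 = (1.002652 − 1)×1000 = 2.652‰
α − 1 = ε/1000 = 0.0107
f^(α−1) = 0.701^(0.0107) = 0.996206
δ_res = (2.652 + 1000) × 0.996206 − 1000 = 998.848 − 1000 = -1.15‰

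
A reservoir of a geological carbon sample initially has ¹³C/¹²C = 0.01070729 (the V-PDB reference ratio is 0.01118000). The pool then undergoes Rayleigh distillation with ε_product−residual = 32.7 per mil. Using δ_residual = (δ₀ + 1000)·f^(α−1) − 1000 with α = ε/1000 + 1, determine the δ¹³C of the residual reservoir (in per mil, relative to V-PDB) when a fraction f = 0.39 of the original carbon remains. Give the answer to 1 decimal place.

δ₀ = (0.01070729/0.01118000 − 1)×1000 = (0.957718 − 1)×1000 = -42.282 per mil
α − 1 = ε/1000 = 0.0327
f^(α−1) = 0.39^(0.0327) = 0.969679
δ_res = (-42.282 + 1000) × 0.969679 − 1000 = 928.679 − 1000 = -71.32 per mil

-71.3 per mil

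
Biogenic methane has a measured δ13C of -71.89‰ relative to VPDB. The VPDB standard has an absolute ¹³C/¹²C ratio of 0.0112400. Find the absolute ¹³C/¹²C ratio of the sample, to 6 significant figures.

0.0104320

R_sample = R_standard × (δ13C/1000 + 1)
R_sample = 0.0112400 × (-71.89/1000 + 1) = 0.0112400 × 0.928110
R_sample = 0.0104320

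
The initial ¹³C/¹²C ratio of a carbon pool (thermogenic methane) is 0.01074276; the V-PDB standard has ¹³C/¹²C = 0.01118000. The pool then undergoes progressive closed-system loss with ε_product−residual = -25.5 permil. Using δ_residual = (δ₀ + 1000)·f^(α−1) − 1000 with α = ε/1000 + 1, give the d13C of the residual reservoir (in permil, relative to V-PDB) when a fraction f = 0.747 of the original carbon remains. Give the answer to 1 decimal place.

δ₀ = (0.01074276/0.01118000 − 1)×1000 = (0.960891 − 1)×1000 = -39.109 permil
α − 1 = ε/1000 = -0.0255
f^(α−1) = 0.747^(-0.0255) = 1.007466
δ_res = (-39.109 + 1000) × 1.007466 − 1000 = 968.065 − 1000 = -31.94 permil

-31.9 permil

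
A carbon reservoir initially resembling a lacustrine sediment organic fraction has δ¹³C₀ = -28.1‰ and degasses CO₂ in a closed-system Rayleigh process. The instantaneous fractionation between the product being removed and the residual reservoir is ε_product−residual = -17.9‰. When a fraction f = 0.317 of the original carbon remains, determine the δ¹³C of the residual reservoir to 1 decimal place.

Rayleigh residual: δ_res = (δ₀ + 1000)·f^(α−1) − 1000
α = ε/1000 + 1 = 0.98210, so α − 1 = -0.01790
f^(α−1) = 0.317^(-0.01790) = 1.020777
δ_res = (-28.1 + 1000) × 1.020777 − 1000 = 992.094 − 1000 = -7.91‰

-7.9‰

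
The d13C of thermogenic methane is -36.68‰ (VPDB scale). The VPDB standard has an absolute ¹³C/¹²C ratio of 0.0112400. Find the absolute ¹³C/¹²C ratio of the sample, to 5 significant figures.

0.010828

R_sample = R_standard × (d13C/1000 + 1)
R_sample = 0.0112400 × (-36.68/1000 + 1) = 0.0112400 × 0.963320
R_sample = 0.0108277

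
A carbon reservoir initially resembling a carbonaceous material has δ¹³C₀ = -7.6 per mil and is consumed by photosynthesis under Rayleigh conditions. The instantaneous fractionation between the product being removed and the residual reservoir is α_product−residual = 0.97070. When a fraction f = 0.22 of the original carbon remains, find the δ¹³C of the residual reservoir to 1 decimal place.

Rayleigh residual: δ_res = (δ₀ + 1000)·f^(α−1) − 1000
α − 1 = -0.02930
f^(α−1) = 0.22^(-0.02930) = 1.045363
δ_res = (-7.6 + 1000) × 1.045363 − 1000 = 1037.418 − 1000 = 37.42 per mil

37.4 per mil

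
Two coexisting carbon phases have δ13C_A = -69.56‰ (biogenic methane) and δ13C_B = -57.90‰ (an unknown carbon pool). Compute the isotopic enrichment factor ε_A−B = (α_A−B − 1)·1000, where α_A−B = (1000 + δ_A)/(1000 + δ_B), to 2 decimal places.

α_A−B = (1000 + -69.56) / (1000 + -57.90) = 930.44 / 942.10 = 0.987623
ε_A−B = (0.987623 − 1) × 1000 = -12.377‰
(The approximation ε ≈ δ_A − δ_B would give -11.66‰.)

-12.38‰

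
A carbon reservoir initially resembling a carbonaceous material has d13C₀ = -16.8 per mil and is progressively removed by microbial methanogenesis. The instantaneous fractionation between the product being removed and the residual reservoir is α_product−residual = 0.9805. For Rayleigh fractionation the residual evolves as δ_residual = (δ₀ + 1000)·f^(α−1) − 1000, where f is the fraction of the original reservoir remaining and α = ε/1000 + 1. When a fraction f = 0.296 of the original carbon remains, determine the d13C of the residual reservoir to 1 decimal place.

6.8 per mil

Rayleigh residual: δ_res = (δ₀ + 1000)·f^(α−1) − 1000
α − 1 = -0.01950
f^(α−1) = 0.296^(-0.01950) = 1.024023
δ_res = (-16.8 + 1000) × 1.024023 − 1000 = 1006.820 − 1000 = 6.82 per mil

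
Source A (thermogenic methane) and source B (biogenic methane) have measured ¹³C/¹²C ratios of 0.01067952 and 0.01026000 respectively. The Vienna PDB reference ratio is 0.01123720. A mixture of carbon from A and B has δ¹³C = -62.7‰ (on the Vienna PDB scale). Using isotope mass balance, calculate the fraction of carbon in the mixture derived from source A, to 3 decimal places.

δ_A = (0.01067952/0.01123720 − 1)×1000 = (0.950372 − 1)×1000 = -49.628‰
δ_B = (0.01026000/0.01123720 − 1)×1000 = (0.913039 − 1)×1000 = -86.961‰
f_A = (δ_mix − δ_B)/(δ_A − δ_B) = (-62.7 − (-86.961))/(-49.628 − (-86.961))
f_A = 24.261 / 37.333 = 0.6499

0.650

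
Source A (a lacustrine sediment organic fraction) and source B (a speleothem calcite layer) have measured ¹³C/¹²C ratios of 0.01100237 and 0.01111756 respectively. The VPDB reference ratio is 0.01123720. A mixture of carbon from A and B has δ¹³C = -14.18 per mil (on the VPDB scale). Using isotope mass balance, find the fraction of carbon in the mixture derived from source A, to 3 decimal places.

0.345

δ_A = (0.01100237/0.01123720 − 1)×1000 = (0.979102 − 1)×1000 = -20.898 per mil
δ_B = (0.01111756/0.01123720 − 1)×1000 = (0.989353 − 1)×1000 = -10.647 per mil
f_A = (δ_mix − δ_B)/(δ_A − δ_B) = (-14.18 − (-10.647))/(-20.898 − (-10.647))
f_A = -3.533 / -10.251 = 0.3447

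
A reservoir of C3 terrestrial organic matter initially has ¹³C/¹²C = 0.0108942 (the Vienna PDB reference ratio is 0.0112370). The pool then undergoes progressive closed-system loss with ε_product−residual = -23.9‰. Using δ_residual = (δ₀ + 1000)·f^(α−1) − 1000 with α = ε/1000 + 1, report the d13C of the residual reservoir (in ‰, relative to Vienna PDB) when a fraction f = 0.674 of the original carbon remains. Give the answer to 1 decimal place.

δ₀ = (0.0108942/0.0112370 − 1)×1000 = (0.969494 − 1)×1000 = -30.506‰
α − 1 = ε/1000 = -0.0239
f^(α−1) = 0.674^(-0.0239) = 1.009474
δ_res = (-30.506 + 1000) × 1.009474 − 1000 = 978.678 − 1000 = -21.32‰

-21.3‰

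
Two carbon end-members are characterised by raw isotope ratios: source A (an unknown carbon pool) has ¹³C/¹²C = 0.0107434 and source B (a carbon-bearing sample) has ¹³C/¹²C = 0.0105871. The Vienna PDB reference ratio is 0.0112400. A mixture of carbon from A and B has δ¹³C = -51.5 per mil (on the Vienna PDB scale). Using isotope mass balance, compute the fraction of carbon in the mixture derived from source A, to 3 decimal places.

0.474

δ_A = (0.0107434/0.0112400 − 1)×1000 = (0.955819 − 1)×1000 = -44.181 per mil
δ_B = (0.0105871/0.0112400 − 1)×1000 = (0.941913 − 1)×1000 = -58.087 per mil
f_A = (δ_mix − δ_B)/(δ_A − δ_B) = (-51.5 − (-58.087))/(-44.181 − (-58.087))
f_A = 6.587 / 13.906 = 0.4737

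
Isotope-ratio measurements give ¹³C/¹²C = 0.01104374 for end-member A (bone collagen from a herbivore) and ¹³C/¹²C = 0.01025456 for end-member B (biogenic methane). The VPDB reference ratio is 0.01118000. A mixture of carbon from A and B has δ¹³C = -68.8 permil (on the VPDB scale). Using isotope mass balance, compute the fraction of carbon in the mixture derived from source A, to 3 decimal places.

δ_A = (0.01104374/0.01118000 − 1)×1000 = (0.987812 − 1)×1000 = -12.188 permil
δ_B = (0.01025456/0.01118000 − 1)×1000 = (0.917224 − 1)×1000 = -82.776 permil
f_A = (δ_mix − δ_B)/(δ_A − δ_B) = (-68.8 − (-82.776))/(-12.188 − (-82.776))
f_A = 13.976 / 70.589 = 0.1980

0.198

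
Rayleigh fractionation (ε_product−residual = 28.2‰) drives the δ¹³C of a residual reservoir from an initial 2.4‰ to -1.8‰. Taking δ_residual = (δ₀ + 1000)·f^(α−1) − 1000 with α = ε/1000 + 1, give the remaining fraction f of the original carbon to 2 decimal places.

0.86

α − 1 = ε/1000 = 0.0282
(δ_res + 1000)/(δ₀ + 1000) = (-1.8 + 1000)/(2.4 + 1000) = 998.2/1002.4 = 0.995810
f = 0.995810^(1/0.0282) = exp(ln(0.995810)/0.0282) = exp(-0.00420/0.0282)
f = exp(-0.1489) = 0.8617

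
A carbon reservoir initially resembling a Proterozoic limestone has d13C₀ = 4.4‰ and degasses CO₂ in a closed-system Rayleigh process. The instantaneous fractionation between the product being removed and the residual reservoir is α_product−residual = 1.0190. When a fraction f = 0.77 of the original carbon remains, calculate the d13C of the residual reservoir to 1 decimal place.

Rayleigh residual: δ_res = (δ₀ + 1000)·f^(α−1) − 1000
α − 1 = 0.01900
f^(α−1) = 0.77^(0.01900) = 0.995046
δ_res = (4.4 + 1000) × 0.995046 − 1000 = 999.425 − 1000 = -0.58‰

-0.6‰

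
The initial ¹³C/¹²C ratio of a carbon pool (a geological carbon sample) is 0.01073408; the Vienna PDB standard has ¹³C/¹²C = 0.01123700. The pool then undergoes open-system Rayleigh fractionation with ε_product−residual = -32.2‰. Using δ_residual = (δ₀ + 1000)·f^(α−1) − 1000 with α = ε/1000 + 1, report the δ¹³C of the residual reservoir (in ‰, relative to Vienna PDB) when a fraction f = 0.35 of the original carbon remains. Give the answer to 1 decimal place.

-11.9‰

δ₀ = (0.01073408/0.01123700 − 1)×1000 = (0.955244 − 1)×1000 = -44.756‰
α − 1 = ε/1000 = -0.0322
f^(α−1) = 0.35^(-0.0322) = 1.034382
δ_res = (-44.756 + 1000) × 1.034382 − 1000 = 988.088 − 1000 = -11.91‰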